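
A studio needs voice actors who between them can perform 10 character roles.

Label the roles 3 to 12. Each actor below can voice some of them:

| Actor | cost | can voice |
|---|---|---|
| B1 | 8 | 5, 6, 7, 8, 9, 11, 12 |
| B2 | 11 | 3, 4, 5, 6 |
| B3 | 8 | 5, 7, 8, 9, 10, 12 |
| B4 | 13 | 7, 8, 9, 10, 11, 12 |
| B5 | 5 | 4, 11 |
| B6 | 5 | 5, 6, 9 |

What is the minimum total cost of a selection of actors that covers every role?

B2, B4 together cover every role (B2 ∪ B4 = {3, 4, 5, 6, 7, 8, 9, 10, 11, 12}); total cost 11 + 13 = 24.
The greedy pick B1, B5, B3, B2 costs 32; no covering selection beats 24.

24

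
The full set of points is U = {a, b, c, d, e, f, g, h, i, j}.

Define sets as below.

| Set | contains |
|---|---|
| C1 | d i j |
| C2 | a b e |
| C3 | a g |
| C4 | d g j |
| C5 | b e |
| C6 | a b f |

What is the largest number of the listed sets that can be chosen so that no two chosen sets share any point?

C1, C3, C5 are pairwise disjoint (C1={d,i,j}; C3={a,g}; C5={b,e}).
Every remaining set overlaps one of these, and no 4 of the listed sets are pairwise disjoint, so 3 is the maximum.

3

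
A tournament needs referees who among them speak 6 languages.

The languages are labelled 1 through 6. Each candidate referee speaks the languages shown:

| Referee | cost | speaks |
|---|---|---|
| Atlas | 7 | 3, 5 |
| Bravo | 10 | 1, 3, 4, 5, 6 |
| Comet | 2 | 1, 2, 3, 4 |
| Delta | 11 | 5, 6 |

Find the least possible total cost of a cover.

Bravo, Comet together cover every language (Bravo ∪ Comet = {1, 2, 3, 4, 5, 6}); total cost 10 + 2 = 12.
No covering selection has total cost below 12.

12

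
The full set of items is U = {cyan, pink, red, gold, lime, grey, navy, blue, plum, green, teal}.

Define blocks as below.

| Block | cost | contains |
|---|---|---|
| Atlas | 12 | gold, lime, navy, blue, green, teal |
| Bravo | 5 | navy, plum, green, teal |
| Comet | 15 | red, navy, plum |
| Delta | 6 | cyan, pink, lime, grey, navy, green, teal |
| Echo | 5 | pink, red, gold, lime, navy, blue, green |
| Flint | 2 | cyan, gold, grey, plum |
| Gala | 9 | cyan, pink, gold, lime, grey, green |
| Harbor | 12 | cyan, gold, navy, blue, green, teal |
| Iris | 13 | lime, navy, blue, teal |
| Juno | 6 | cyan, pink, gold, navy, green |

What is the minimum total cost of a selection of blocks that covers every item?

12

Bravo, Echo, Flint together cover every item (Bravo ∪ Echo ∪ Flint = {cyan, pink, red, gold, lime, grey, navy, blue, plum, green, teal}); total cost 5 + 5 + 2 = 12.
No covering selection has total cost below 12.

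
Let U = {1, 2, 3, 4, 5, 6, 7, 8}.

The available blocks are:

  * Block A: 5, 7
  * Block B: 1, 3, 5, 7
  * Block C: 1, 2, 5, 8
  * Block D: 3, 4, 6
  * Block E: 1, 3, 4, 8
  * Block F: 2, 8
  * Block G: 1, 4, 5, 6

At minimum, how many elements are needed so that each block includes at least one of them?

3

Take H = {2, 4, 5}. Each listed block contains at least one of these, so H is a hitting set of size 3.
The blocks A, D, F are pairwise disjoint, so any hitting set needs a separate element for each — at least 3. Hence 3 is optimal.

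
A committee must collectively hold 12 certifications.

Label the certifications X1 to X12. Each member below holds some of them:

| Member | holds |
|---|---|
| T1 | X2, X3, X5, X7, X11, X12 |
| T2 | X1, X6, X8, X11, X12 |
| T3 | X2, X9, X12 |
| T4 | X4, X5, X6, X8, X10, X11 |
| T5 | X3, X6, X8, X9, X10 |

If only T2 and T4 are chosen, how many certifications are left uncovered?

Union of T2, T4 = {X1, X4, X5, X6, X8, X10, X11, X12}.
Not covered: X2, X3, X7, X9 — 4 certifications.

4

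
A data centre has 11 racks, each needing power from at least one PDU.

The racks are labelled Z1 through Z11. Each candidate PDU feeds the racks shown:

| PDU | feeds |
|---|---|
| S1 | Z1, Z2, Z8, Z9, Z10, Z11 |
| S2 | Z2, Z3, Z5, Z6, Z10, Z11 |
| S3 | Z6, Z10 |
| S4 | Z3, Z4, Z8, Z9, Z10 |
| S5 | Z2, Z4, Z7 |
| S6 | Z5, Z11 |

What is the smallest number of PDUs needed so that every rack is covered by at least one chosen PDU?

3

S1 and S2 and S5 together: S1 ∪ S2 ∪ S5 = {Z1, Z2, Z3, Z4, Z5, Z6, Z7, Z8, Z9, Z10, Z11} — every rack is covered.
Only S1 contains Z1, so S1 is forced; the remaining 5 racks need at least 2 more PDUs (each remaining PDU adds at most 3) — so at least 3 PDUs are needed, and 3 is optimal.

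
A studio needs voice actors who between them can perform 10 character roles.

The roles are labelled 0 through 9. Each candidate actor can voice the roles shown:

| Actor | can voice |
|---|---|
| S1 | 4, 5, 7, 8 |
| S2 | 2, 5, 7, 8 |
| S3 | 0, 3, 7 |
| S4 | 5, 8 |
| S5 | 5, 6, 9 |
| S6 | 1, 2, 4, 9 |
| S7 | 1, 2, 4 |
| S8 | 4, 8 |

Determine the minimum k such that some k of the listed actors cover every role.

4

Take {S2, S3, S5, S6}. Their union is {0, 1, 2, 3, 4, 5, 6, 7, 8, 9}, which is all 10 roles.
Only S5 contains 6, so S5 is forced; the remaining 7 roles need at least 3 more actors (each remaining actor adds at most 3) — so at least 4 actors are needed, and 4 is optimal.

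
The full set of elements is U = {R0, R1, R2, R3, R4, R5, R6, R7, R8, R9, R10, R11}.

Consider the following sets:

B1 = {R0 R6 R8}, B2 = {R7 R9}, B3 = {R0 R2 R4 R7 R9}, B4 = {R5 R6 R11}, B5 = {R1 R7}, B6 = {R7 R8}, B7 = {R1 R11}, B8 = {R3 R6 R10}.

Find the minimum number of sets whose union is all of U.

B3, B4, B6, B7, and B8 cover everything between them: the union {R0, R1, R2, R3, R4, R5, R6, R7, R8, R9, R10, R11} is all of U.
No 4 of the 8 sets cover everything (all 70 combinations miss at least one element), so 5 is optimal.

5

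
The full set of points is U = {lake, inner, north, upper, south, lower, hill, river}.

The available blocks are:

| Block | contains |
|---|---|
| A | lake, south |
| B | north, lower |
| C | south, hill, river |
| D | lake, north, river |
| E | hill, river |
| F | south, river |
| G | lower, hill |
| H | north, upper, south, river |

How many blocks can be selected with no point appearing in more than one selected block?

3

A, B, E are pairwise disjoint (A={lake,south}; B={north,lower}; E={hill,river}).
Every remaining block overlaps one of these, and no 4 of the listed blocks are pairwise disjoint, so 3 is the maximum.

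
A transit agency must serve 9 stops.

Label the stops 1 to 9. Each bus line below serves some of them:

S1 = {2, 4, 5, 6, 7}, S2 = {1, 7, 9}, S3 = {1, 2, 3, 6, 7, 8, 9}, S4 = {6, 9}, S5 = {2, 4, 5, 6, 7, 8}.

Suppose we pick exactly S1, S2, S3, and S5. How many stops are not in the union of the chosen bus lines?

Union of S1, S2, S3, S5 = {1, 2, 3, 4, 5, 6, 7, 8, 9} — that's every stop, so 0 are uncovered.

0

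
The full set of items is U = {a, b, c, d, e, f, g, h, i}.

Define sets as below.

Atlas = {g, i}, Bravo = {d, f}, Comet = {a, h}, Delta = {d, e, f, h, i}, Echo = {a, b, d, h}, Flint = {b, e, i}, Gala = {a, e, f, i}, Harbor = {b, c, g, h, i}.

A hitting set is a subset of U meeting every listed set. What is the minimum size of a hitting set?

3

The 3 items {f, h, i} hit every set.
The sets Bravo, Comet, Flint are pairwise disjoint, so any hitting set needs a separate item for each — at least 3. Hence 3 is optimal.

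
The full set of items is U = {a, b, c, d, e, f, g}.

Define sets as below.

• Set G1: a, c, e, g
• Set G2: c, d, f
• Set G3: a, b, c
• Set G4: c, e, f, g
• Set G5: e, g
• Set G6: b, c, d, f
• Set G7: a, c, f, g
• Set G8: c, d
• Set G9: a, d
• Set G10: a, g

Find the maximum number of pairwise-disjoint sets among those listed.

G2, G10 are pairwise disjoint (G2={c,d,f}; G10={a,g}).
Every remaining set overlaps one of these, and no 3 of the listed sets are pairwise disjoint, so 2 is the maximum.

2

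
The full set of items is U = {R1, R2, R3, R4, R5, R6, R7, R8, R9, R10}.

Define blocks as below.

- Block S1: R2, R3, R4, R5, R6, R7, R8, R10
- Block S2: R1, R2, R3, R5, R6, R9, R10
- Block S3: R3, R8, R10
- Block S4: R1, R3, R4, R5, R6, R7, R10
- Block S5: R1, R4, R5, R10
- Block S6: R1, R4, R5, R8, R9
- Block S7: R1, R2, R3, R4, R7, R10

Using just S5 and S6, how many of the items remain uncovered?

Union of S5, S6 = {R1, R4, R5, R8, R9, R10}.
Not covered: R2, R3, R6, R7 — 4 items.

4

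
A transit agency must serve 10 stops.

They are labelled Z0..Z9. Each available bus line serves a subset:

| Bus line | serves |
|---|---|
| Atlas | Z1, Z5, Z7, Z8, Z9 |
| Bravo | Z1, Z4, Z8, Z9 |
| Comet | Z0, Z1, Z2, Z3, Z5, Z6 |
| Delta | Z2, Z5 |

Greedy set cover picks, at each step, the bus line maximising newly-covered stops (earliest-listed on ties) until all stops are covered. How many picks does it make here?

Greedy: pick Comet (covers 6 new) → pick Atlas (covers 3 new) → pick Bravo (covers 1 new). Total picks: 3.

3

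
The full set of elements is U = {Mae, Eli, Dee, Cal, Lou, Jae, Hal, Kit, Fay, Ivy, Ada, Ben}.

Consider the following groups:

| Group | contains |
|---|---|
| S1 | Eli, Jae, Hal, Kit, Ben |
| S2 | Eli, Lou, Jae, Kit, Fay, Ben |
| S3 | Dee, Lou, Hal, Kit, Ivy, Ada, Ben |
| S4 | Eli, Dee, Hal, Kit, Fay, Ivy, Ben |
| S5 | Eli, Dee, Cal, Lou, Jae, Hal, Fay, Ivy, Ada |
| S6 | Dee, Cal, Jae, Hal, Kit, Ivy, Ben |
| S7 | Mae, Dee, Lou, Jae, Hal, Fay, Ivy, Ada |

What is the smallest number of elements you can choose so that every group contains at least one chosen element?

2

The 2 elements {Kit, Ivy} hit every group.
No single element lies in every group, so at least 2 are needed and 2 is optimal.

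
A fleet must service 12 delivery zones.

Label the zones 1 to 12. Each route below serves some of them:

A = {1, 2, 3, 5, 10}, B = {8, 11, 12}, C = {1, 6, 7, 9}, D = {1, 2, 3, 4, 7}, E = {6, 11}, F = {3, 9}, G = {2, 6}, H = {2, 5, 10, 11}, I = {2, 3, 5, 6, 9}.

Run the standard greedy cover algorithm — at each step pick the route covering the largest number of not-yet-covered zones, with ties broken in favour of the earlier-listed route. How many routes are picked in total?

4

Greedy: pick A (covers 5 new) → pick B (covers 3 new) → pick C (covers 3 new) → pick D (covers 1 new). Total picks: 4.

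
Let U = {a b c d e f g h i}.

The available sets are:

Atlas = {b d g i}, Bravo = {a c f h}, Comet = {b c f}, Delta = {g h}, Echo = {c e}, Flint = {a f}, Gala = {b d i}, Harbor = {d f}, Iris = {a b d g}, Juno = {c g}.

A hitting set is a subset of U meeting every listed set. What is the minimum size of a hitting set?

4

The 4 items {c, f, g, i} hit every set.
The sets Delta, Echo, Flint, Gala are pairwise disjoint, so any hitting set needs a separate item for each — at least 4. Hence 4 is optimal.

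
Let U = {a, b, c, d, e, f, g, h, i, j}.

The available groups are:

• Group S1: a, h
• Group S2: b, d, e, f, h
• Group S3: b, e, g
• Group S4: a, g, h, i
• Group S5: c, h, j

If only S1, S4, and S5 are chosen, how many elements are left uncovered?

4

Union of S1, S4, S5 = {a, c, g, h, i, j}.
Not covered: b, d, e, f — 4 elements.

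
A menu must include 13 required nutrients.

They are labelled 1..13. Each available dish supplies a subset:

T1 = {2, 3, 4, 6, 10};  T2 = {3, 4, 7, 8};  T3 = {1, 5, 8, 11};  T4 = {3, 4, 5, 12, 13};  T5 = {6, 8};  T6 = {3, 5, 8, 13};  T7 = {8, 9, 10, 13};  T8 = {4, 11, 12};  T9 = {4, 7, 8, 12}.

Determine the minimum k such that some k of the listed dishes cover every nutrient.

4

Take {T1, T3, T7, T9}. Their union is {1, 2, 3, 4, 5, 6, 7, 8, 9, 10, 11, 12, 13}, which is all 13 nutrients.
Only T7 contains 9, so T7 is forced; the remaining 9 nutrients need at least 3 more dishes (each remaining dish adds at most 4) — so at least 4 dishes are needed, and 4 is optimal.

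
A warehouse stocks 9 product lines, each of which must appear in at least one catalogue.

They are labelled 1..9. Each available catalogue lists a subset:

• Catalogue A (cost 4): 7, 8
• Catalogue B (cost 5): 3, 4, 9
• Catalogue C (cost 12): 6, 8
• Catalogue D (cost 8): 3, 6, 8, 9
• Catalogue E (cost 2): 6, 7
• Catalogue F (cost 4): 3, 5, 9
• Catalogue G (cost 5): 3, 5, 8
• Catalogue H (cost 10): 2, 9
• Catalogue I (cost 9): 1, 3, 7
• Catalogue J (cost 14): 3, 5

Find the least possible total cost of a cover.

B, E, G, H, I together cover every product (B ∪ E ∪ G ∪ H ∪ I = {1, 2, 3, 4, 5, 6, 7, 8, 9}); total cost 5 + 2 + 5 + 10 + 9 = 31.
The greedy pick E, F, A, B, I, H costs 34; no covering selection beats 31.

31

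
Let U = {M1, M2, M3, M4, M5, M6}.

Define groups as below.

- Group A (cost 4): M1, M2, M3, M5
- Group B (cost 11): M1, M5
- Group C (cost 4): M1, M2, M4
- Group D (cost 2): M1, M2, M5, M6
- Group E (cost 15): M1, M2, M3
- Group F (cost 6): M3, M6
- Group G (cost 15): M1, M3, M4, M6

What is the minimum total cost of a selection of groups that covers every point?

A, C, D together cover every point (A ∪ C ∪ D = {M1, M2, M3, M4, M5, M6}); total cost 4 + 4 + 2 = 10.
No covering selection has total cost below 10.

10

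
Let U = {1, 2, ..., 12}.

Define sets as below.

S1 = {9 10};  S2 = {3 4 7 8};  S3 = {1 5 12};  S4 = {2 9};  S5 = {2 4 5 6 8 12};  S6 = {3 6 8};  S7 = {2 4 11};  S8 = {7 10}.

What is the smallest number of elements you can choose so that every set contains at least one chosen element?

4

Take H = {1, 2, 3, 10}. Each listed set contains at least one of these, so H is a hitting set of size 4.
The sets S3, S6, S7, S8 are pairwise disjoint, so any hitting set needs a separate element for each — at least 4. Hence 4 is optimal.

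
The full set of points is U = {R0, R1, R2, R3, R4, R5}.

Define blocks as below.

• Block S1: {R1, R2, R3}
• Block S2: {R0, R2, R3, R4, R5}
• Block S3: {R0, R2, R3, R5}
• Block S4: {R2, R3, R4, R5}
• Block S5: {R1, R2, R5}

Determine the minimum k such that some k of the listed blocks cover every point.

S2 and S5 cover everything between them: the union {R0, R1, R2, R3, R4, R5} is all of U.
No single block has all 6 points (the largest, S2, has 5), so 2 is optimal.

2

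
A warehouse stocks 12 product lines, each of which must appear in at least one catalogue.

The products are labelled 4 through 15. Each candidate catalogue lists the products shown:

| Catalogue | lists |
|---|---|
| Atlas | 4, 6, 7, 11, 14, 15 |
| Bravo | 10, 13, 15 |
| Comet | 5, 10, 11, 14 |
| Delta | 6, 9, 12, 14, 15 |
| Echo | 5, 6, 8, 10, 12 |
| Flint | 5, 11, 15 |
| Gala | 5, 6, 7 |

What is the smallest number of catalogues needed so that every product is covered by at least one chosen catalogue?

Take {Atlas, Bravo, Delta, Echo}. Their union is {4, 5, 6, 7, 8, 9, 10, 11, 12, 13, 14, 15}, which is all 12 products.
Only Delta contains 9, so Delta is forced; the remaining 7 products need at least 3 more catalogues (each remaining catalogue adds at most 3) — so at least 4 catalogues are needed, and 4 is optimal.

4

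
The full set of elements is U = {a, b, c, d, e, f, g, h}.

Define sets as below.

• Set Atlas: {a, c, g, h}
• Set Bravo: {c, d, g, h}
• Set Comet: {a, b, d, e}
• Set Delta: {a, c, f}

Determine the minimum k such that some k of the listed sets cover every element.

3

Bravo, Comet, and Delta cover everything between them: the union {a, b, c, d, e, f, g, h} is all of U.
Only Comet contains b, so Comet is forced; the remaining 4 elements need at least 2 more sets (each remaining set adds at most 3) — so at least 3 sets are needed, and 3 is optimal.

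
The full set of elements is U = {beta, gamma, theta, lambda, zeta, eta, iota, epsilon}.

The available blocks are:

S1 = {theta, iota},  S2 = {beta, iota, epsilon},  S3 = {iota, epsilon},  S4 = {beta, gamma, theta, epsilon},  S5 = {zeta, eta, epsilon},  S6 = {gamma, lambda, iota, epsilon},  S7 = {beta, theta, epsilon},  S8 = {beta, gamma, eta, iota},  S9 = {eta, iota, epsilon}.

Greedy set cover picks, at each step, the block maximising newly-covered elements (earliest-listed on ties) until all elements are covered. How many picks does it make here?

3

Greedy: pick S4 (covers 4 new) → pick S5 (covers 2 new) → pick S6 (covers 2 new). Total picks: 3.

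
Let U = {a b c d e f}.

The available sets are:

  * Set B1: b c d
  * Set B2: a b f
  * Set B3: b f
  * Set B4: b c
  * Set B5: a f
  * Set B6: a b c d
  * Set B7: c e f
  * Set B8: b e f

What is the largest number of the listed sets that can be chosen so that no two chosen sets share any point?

2

B1, B5 are pairwise disjoint (B1={b,c,d}; B5={a,f}).
Every remaining set overlaps one of these, and no 3 of the listed sets are pairwise disjoint, so 2 is the maximum.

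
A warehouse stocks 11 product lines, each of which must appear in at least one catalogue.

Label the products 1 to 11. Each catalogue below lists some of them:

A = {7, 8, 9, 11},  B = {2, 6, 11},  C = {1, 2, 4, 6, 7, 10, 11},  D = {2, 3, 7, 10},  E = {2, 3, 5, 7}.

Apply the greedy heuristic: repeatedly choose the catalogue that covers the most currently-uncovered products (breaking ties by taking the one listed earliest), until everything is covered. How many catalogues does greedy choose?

3

Greedy: pick C (covers 7 new) → pick A (covers 2 new) → pick E (covers 2 new). Total picks: 3.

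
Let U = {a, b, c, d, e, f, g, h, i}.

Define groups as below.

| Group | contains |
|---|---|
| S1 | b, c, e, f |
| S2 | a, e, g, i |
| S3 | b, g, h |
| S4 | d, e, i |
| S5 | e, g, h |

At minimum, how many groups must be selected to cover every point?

S1, S2, S3, and S4 cover everything between them: the union {a, b, c, d, e, f, g, h, i} is all of U.
No 3 of the 5 groups cover everything (all 10 combinations miss at least one point), so 4 is optimal.

4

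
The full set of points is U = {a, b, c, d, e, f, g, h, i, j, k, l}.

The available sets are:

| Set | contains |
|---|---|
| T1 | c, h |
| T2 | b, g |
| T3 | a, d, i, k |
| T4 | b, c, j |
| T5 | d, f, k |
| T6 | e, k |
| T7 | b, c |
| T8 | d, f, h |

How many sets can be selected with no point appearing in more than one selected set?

3

T6, T7, T8 are pairwise disjoint (T6={e,k}; T7={b,c}; T8={d,f,h}).
Every remaining set overlaps one of these, and no 4 of the listed sets are pairwise disjoint, so 3 is the maximum.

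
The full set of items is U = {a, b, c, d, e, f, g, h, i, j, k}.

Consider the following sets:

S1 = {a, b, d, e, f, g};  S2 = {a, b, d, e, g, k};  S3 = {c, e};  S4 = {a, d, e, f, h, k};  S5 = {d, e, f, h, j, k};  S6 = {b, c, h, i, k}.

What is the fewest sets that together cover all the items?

3

S1, S5, and S6 cover everything between them: the union {a, b, c, d, e, f, g, h, i, j, k} is all of U.
Only S6 contains i, so S6 is forced; the remaining 6 items need at least 2 more sets (each remaining set adds at most 5) — so at least 3 sets are needed, and 3 is optimal.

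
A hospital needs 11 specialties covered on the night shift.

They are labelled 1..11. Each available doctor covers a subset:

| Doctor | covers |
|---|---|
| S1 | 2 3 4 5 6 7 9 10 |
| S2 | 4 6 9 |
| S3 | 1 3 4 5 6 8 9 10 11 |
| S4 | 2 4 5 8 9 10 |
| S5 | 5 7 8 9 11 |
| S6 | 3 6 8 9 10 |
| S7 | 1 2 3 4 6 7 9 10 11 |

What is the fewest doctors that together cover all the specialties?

2

Take {S5, S7}. Their union is {1, 2, 3, 4, 5, 6, 7, 8, 9, 10, 11}, which is all 11 specialties.
No single doctor has all 11 specialties (the largest, S3, has 9), so 2 is optimal.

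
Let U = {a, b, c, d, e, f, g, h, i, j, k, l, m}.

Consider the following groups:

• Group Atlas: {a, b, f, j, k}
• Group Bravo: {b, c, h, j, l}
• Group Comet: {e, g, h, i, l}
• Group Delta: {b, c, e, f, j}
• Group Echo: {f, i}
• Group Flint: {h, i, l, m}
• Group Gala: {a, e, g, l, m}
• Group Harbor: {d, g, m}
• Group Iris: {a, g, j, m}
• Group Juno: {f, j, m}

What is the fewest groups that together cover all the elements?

Atlas and Comet and Delta and Harbor together: Atlas ∪ Comet ∪ Delta ∪ Harbor = {a, b, c, d, e, f, g, h, i, j, k, l, m} — every element is covered.
No 3 of the 10 groups cover everything (all 120 combinations miss at least one element), so 4 is optimal.

4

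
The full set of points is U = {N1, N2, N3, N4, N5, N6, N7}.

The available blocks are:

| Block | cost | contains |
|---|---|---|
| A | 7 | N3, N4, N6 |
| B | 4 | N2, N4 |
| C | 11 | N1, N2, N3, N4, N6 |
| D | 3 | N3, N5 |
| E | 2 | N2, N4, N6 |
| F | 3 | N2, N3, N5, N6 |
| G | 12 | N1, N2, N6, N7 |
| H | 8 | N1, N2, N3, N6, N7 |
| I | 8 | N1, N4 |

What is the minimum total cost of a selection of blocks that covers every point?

E, F, H together cover every point (E ∪ F ∪ H = {N1, N2, N3, N4, N5, N6, N7}); total cost 2 + 3 + 8 = 13.
No covering selection has total cost below 13.

13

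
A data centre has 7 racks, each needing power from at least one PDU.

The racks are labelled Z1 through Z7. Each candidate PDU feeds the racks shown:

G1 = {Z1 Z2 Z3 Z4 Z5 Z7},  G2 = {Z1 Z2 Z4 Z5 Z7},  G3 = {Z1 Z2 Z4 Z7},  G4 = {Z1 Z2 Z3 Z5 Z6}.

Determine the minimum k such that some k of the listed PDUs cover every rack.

2

Take {G2, G4}. Their union is {Z1, Z2, Z3, Z4, Z5, Z6, Z7}, which is all 7 racks.
No single PDU has all 7 racks (the largest, G1, has 6), so 2 is optimal.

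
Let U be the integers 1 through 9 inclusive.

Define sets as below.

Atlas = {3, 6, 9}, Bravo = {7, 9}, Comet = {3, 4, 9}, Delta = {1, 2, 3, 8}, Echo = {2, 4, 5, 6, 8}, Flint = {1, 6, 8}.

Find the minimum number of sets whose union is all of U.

3

Bravo, Delta, and Echo cover everything between them: the union {1, 2, 3, 4, 5, 6, 7, 8, 9} is all of U.
Only Echo contains 5, so Echo is forced; the remaining 4 elements need at least 2 more sets (each remaining set adds at most 2) — so at least 3 sets are needed, and 3 is optimal.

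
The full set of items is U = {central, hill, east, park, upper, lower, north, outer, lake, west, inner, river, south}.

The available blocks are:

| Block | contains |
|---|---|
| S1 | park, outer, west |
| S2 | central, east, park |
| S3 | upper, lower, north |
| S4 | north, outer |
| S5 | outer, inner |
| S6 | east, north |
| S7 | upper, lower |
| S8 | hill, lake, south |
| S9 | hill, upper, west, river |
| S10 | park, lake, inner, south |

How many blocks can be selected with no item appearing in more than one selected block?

4

S2, S4, S7, S8 are pairwise disjoint (S2={central,east,park}; S4={north,outer}; S7={upper,lower}; S8={hill,lake,south}).
Every remaining block overlaps one of these, and no 5 of the listed blocks are pairwise disjoint, so 4 is the maximum.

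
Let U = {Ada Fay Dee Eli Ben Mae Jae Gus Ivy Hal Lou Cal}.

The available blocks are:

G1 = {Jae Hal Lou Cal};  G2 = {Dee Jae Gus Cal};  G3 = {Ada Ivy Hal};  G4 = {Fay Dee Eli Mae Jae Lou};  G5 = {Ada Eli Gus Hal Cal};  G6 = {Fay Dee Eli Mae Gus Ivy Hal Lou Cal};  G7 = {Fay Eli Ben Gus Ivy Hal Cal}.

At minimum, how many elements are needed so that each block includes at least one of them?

Take H = {Jae, Hal}. Each listed block contains at least one of these, so H is a hitting set of size 2.
The blocks G2, G3 are pairwise disjoint, so any hitting set needs a separate element for each — at least 2. Hence 2 is optimal.

2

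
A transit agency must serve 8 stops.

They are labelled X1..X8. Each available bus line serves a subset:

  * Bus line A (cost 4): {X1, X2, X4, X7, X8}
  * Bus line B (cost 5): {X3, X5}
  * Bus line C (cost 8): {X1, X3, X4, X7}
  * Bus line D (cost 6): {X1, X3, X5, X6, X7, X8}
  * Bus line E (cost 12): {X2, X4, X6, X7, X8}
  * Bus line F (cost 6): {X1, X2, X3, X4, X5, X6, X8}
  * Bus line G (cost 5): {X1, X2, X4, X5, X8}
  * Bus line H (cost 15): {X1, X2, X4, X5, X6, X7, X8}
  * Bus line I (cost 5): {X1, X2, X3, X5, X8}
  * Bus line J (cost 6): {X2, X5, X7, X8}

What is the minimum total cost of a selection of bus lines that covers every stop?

10

A, D together cover every stop (A ∪ D = {X1, X2, X3, X4, X5, X6, X7, X8}); total cost 4 + 6 = 10.
No covering selection has total cost below 10.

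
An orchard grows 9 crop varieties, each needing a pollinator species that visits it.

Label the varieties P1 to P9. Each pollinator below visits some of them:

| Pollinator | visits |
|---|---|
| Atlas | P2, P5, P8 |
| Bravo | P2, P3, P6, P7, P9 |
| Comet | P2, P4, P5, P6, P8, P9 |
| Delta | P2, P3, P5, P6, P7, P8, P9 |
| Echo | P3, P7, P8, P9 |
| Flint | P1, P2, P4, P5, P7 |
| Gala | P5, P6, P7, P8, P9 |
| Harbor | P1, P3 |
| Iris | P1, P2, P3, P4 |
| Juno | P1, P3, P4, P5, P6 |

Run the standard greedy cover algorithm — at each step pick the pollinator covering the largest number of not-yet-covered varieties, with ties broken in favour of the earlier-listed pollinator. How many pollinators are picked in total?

2

Greedy: pick Delta (covers 7 new) → pick Flint (covers 2 new). Total picks: 2.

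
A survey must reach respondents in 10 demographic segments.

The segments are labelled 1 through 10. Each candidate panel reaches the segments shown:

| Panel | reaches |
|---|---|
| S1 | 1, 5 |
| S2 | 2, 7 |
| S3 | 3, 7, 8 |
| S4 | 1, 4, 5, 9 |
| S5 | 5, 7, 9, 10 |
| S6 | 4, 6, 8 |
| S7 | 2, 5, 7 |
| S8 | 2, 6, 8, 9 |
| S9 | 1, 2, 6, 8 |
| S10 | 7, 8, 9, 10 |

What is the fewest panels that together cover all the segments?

Take {S3, S4, S5, S8}. Their union is {1, 2, 3, 4, 5, 6, 7, 8, 9, 10}, which is all 10 segments.
No 3 of the 10 panels cover everything (all 120 combinations miss at least one segment), so 4 is optimal.

4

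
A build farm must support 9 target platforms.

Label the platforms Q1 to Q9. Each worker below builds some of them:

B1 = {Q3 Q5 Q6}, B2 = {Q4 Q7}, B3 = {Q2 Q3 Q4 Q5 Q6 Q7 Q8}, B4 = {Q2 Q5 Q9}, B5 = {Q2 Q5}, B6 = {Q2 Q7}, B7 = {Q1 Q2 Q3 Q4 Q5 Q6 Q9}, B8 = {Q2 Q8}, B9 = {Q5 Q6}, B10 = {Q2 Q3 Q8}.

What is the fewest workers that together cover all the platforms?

2

Take {B3, B7}. Their union is {Q1, Q2, Q3, Q4, Q5, Q6, Q7, Q8, Q9}, which is all 9 platforms.
No single worker has all 9 platforms (the largest, B3, has 7), so 2 is optimal.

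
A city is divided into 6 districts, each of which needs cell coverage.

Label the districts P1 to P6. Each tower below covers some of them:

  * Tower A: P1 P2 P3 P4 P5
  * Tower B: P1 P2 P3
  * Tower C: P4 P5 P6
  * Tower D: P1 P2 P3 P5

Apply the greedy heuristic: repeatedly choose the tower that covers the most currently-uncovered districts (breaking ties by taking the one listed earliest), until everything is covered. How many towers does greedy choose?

2

Greedy: pick A (covers 5 new) → pick C (covers 1 new). Total picks: 2.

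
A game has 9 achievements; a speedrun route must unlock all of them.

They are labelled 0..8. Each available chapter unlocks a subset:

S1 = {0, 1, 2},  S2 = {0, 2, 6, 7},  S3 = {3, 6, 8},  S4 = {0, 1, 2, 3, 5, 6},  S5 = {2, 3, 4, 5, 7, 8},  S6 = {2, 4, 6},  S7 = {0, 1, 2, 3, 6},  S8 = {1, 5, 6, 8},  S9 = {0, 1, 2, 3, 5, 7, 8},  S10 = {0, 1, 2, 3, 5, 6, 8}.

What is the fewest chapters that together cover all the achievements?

S4 and S5 together: S4 ∪ S5 = {0, 1, 2, 3, 4, 5, 6, 7, 8} — every achievement is covered.
No single chapter has all 9 achievements (the largest, S9, has 7), so 2 is optimal.

2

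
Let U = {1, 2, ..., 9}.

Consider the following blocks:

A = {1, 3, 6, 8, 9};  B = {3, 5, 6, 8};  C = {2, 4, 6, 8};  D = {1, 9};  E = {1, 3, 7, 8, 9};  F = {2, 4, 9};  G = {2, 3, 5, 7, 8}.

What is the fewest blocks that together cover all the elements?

A and F and G together: A ∪ F ∪ G = {1, 2, 3, 4, 5, 6, 7, 8, 9} — every element is covered.
No 2 of the 7 blocks cover everything (all 21 combinations miss at least one element), so 3 is optimal.

3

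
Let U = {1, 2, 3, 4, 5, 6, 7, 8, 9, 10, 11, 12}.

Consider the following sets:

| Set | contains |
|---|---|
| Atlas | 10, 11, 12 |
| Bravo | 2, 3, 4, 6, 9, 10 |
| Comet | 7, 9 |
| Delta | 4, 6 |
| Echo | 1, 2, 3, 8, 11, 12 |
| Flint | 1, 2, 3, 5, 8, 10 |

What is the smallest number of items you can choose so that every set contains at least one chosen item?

4

Take H = {1, 6, 7, 10}. Each listed set contains at least one of these, so H is a hitting set of size 4.
No choice of 3 items meets every set, so 4 is the minimum.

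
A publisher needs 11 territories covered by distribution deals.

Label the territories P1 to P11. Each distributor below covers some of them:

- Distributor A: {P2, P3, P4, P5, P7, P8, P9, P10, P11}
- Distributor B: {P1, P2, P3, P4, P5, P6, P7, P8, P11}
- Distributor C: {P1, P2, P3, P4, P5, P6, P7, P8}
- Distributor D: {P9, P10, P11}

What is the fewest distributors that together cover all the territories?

C and D together: C ∪ D = {P1, P2, P3, P4, P5, P6, P7, P8, P9, P10, P11} — every territory is covered.
No single distributor has all 11 territories (the largest, A, has 9), so 2 is optimal.

2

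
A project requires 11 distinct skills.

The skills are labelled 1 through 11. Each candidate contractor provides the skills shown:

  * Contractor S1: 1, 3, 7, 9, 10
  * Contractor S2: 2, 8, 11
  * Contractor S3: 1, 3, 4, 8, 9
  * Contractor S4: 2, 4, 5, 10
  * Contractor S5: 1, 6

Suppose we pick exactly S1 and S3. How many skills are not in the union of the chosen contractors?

Union of S1, S3 = {1, 3, 4, 7, 8, 9, 10}.
Not covered: 2, 5, 6, 11 — 4 skills.

4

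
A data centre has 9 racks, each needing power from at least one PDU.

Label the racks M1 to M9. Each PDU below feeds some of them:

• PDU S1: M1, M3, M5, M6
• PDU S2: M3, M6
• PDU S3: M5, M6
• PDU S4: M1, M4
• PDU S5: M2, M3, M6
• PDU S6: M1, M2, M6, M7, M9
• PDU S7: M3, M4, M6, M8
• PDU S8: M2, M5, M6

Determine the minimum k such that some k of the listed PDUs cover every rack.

S6 and S7 and S8 together: S6 ∪ S7 ∪ S8 = {M1, M2, M3, M4, M5, M6, M7, M8, M9} — every rack is covered.
Only S6 contains M7, so S6 is forced; the remaining 4 racks need at least 2 more PDUs (each remaining PDU adds at most 3) — so at least 3 PDUs are needed, and 3 is optimal.

3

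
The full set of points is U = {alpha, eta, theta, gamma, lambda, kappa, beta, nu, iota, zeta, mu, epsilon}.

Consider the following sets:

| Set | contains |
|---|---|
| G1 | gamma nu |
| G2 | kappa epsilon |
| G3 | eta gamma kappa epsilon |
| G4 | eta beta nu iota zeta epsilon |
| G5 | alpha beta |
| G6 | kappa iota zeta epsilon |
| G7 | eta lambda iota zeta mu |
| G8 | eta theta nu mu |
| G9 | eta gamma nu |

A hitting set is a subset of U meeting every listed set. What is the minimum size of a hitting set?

Take H = {eta, gamma, kappa, beta}. Each listed set contains at least one of these, so H is a hitting set of size 4.
The sets G1, G2, G5, G7 are pairwise disjoint, so any hitting set needs a separate point for each — at least 4. Hence 4 is optimal.

4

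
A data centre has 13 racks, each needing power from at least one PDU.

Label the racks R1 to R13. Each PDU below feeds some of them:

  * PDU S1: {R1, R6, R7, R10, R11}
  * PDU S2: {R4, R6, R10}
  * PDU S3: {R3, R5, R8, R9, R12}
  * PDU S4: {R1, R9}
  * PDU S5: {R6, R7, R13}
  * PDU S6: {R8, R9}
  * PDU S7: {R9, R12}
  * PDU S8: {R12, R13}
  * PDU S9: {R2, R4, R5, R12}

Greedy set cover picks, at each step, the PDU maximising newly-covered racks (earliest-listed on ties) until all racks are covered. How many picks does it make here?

4

Greedy: pick S1 (covers 5 new) → pick S3 (covers 5 new) → pick S9 (covers 2 new) → pick S5 (covers 1 new). Total picks: 4.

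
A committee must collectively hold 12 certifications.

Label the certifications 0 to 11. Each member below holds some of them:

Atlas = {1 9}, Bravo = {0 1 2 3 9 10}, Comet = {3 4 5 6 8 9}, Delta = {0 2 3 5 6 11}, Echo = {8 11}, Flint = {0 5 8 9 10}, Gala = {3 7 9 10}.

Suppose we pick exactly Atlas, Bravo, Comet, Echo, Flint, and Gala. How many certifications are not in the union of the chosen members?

0

Union of Atlas, Bravo, Comet, Echo, Flint, Gala = {0, 1, 2, 3, 4, 5, 6, 7, 8, 9, 10, 11} — that's every certification, so 0 are uncovered.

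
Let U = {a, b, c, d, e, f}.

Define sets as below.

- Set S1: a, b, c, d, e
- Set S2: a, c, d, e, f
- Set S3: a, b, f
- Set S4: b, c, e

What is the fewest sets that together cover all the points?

2

S2 and S4 together: S2 ∪ S4 = {a, b, c, d, e, f} — every point is covered.
No single set has all 6 points (the largest, S1, has 5), so 2 is optimal.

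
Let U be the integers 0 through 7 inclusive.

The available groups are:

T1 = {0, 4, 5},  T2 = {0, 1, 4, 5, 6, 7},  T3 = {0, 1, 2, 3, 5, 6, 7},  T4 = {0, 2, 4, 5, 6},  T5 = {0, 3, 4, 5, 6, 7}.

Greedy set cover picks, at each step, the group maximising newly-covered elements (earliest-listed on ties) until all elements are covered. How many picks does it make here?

2

Greedy: pick T3 (covers 7 new) → pick T1 (covers 1 new). Total picks: 2.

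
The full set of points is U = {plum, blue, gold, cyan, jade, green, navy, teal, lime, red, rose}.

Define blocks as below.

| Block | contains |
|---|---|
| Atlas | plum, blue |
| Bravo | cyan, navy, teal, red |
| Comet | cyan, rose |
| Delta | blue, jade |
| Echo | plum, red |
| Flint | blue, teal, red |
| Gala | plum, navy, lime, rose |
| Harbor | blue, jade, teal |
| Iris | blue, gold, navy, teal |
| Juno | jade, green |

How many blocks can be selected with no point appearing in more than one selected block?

Comet, Echo, Iris, Juno are pairwise disjoint (Comet={cyan,rose}; Echo={plum,red}; Iris={blue,gold,navy,teal}; Juno={jade,green}).
Every remaining block overlaps one of these, and no 5 of the listed blocks are pairwise disjoint, so 4 is the maximum.

4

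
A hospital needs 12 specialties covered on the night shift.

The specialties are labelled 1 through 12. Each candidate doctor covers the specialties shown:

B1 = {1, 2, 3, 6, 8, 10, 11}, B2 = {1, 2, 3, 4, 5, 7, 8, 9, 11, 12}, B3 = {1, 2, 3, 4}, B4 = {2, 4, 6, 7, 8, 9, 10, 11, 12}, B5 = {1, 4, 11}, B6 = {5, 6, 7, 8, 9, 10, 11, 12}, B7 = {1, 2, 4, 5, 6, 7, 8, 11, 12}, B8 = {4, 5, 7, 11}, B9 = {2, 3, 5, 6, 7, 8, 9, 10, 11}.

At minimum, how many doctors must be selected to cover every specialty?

Take {B2, B4}. Their union is {1, 2, 3, 4, 5, 6, 7, 8, 9, 10, 11, 12}, which is all 12 specialties.
No single doctor has all 12 specialties (the largest, B2, has 10), so 2 is optimal.

2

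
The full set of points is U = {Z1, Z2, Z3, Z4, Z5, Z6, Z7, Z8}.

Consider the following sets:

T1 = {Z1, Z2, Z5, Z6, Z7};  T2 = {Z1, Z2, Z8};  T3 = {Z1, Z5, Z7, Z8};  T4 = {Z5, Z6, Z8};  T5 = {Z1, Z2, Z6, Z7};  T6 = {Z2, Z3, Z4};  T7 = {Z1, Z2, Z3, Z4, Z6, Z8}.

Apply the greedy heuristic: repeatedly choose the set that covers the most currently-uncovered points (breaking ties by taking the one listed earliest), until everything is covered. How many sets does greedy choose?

Greedy: pick T7 (covers 6 new) → pick T1 (covers 2 new). Total picks: 2.

2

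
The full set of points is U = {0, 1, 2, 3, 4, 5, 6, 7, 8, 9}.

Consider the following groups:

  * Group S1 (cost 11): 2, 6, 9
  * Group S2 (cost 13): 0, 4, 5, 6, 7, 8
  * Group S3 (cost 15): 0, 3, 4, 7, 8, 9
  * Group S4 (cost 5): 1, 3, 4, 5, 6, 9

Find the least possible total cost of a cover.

29

S1, S2, S4 together cover every point (S1 ∪ S2 ∪ S4 = {0, 1, 2, 3, 4, 5, 6, 7, 8, 9}); total cost 11 + 13 + 5 = 29.
No covering selection has total cost below 29.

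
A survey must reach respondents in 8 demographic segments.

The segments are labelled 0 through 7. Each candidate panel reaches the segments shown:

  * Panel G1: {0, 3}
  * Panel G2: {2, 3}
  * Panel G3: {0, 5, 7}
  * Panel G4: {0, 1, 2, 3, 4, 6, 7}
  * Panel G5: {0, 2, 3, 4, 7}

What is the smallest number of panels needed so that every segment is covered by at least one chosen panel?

G3 and G4 together: G3 ∪ G4 = {0, 1, 2, 3, 4, 5, 6, 7} — every segment is covered.
No single panel has all 8 segments (the largest, G4, has 7), so 2 is optimal.

2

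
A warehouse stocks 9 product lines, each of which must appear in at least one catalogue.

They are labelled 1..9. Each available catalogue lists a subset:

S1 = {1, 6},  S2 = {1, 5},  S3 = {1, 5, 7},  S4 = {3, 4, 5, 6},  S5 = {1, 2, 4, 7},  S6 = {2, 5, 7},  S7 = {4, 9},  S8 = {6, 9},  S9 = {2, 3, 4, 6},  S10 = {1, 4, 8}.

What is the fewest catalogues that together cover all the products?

Take {S3, S7, S9, S10}. Their union is {1, 2, 3, 4, 5, 6, 7, 8, 9}, which is all 9 products.
No 3 of the 10 catalogues cover everything (all 120 combinations miss at least one product), so 4 is optimal.

4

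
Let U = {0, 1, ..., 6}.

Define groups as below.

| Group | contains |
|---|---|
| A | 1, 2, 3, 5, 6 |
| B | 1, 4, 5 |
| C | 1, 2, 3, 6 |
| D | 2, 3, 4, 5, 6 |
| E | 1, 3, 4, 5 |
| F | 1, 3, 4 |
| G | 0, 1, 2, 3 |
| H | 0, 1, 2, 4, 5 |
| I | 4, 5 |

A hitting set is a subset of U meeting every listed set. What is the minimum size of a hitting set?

2

The 2 elements {2, 4} hit every group.
The groups C, I are pairwise disjoint, so any hitting set needs a separate element for each — at least 2. Hence 2 is optimal.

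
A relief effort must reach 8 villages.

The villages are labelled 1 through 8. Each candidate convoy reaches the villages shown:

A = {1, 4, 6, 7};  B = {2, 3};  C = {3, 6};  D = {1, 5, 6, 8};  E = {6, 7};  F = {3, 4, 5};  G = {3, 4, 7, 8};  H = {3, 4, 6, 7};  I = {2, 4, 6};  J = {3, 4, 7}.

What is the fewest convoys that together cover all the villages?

3

Take {A, B, D}. Their union is {1, 2, 3, 4, 5, 6, 7, 8}, which is all 8 villages.
No 2 of the 10 convoys cover everything (all 45 combinations miss at least one village), so 3 is optimal.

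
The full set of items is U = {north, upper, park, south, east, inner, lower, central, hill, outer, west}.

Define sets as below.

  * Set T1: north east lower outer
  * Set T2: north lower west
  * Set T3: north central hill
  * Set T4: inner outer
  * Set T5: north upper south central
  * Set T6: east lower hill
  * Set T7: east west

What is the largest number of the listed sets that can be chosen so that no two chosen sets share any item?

3

T4, T5, T6 are pairwise disjoint (T4={inner,outer}; T5={north,upper,south,central}; T6={east,lower,hill}).
Every remaining set overlaps one of these, and no 4 of the listed sets are pairwise disjoint, so 3 is the maximum.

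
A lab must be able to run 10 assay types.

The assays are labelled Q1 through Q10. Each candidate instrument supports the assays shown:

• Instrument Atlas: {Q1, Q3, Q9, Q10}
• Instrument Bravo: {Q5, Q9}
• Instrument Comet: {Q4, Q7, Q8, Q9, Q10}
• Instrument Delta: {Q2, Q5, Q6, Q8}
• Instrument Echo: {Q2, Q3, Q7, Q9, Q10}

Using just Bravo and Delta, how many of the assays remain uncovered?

5

Union of Bravo, Delta = {Q2, Q5, Q6, Q8, Q9}.
Not covered: Q1, Q3, Q4, Q7, Q10 — 5 assays.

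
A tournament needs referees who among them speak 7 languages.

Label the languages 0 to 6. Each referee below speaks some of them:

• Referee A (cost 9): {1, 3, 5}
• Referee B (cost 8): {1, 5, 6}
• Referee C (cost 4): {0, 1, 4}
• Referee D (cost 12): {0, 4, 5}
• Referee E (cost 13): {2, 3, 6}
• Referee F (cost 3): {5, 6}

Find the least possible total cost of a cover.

C, E, F together cover every language (C ∪ E ∪ F = {0, 1, 2, 3, 4, 5, 6}); total cost 4 + 13 + 3 = 20.
No covering selection has total cost below 20.

20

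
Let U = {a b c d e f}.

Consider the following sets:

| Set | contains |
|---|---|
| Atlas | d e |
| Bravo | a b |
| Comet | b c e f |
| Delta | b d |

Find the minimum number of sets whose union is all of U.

Atlas, Bravo, and Comet cover everything between them: the union {a, b, c, d, e, f} is all of U.
Only Bravo contains a, so Bravo is forced; the remaining 4 items need at least 2 more sets (each remaining set adds at most 3) — so at least 3 sets are needed, and 3 is optimal.

3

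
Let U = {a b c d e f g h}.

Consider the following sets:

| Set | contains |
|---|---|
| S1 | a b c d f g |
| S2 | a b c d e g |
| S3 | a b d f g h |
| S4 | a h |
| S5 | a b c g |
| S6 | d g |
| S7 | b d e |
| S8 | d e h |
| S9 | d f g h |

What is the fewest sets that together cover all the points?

2

S1 and S8 cover everything between them: the union {a, b, c, d, e, f, g, h} is all of U.
No single set has all 8 points (the largest, S1, has 6), so 2 is optimal.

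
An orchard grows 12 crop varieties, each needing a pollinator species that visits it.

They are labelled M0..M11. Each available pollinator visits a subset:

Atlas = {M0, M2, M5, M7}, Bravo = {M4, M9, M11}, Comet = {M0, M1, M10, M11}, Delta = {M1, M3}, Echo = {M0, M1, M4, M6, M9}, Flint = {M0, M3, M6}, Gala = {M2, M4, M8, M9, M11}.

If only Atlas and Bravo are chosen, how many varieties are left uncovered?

Union of Atlas, Bravo = {M0, M2, M4, M5, M7, M9, M11}.
Not covered: M1, M3, M6, M8, M10 — 5 varieties.

5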